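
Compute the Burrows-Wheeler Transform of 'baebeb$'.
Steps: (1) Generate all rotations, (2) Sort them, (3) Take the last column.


Rotations (sorted):
  0: $baebeb -> last char: b
  1: aebeb$b -> last char: b
  2: b$baebe -> last char: e
  3: baebeb$ -> last char: $
  4: beb$bae -> last char: e
  5: eb$baeb -> last char: b
  6: ebeb$ba -> last char: a


BWT = bbe$eba


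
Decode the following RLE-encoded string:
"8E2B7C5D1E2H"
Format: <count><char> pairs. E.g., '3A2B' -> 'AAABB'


Expanding each <count><char> pair:
  8E -> 'EEEEEEEE'
  2B -> 'BB'
  7C -> 'CCCCCCC'
  5D -> 'DDDDD'
  1E -> 'E'
  2H -> 'HH'

Decoded = EEEEEEEEBBCCCCCCCDDDDDEHH


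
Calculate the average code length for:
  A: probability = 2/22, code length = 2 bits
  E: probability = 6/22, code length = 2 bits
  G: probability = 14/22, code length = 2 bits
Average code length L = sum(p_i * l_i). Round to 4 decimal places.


Weighted contributions p_i * l_i:
  A: (2/22) * 2 = 4/22
  E: (6/22) * 2 = 12/22
  G: (14/22) * 2 = 28/22
Sum = (4 + 12 + 28)/22 = 44/22

L = 44/22 = 2.0000 bits/symbol


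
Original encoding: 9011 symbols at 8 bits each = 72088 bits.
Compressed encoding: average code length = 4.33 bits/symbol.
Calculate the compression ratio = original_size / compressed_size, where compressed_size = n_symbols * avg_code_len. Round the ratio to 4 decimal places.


original_size = n_symbols * orig_bits = 9011 * 8 = 72088 bits
compressed_size = n_symbols * avg_code_len = 9011 * 4.33 = 39017.63 bits
ratio = original_size / compressed_size = 72088 / 39017.63 = 1.8476

Compression ratio = 1.8476


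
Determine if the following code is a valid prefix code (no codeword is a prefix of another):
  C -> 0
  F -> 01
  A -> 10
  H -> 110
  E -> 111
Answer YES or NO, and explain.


Checking each pair (does one codeword prefix another?):
  C='0' vs F='01': prefix -- VIOLATION

NO -- this is NOT a valid prefix code. C (0) is a prefix of F (01).


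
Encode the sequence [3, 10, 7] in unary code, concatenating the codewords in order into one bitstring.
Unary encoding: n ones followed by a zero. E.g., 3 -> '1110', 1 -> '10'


Encode each number as n ones followed by a terminating 0:
  3 -> 1110 (4 bits)
  10 -> 11111111110 (11 bits)
  7 -> 11111110 (8 bits)
Total length = 4 + 11 + 8 = 23 bits.

Unary([3, 10, 7]) = 11101111111111011111110 (23 bits)


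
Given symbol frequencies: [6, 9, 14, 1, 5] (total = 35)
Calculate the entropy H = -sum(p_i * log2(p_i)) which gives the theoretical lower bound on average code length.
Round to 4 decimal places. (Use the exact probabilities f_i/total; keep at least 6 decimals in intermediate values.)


Per-symbol terms -p_i * log2(p_i) with p_i = f_i/35:
  p = 6/35 = 0.171429: log2(p) = -2.544321, -p*log2(p) = 0.436169
  p = 9/35 = 0.257143: log2(p) = -1.959358, -p*log2(p) = 0.503835
  p = 14/35 = 0.400000: log2(p) = -1.321928, -p*log2(p) = 0.528771
  p = 1/35 = 0.028571: log2(p) = -5.129283, -p*log2(p) = 0.146551
  p = 5/35 = 0.142857: log2(p) = -2.807355, -p*log2(p) = 0.401051
H = 0.436169 + 0.503835 + 0.528771 + 0.146551 + 0.401051 = 2.016377

H = 2.0164 bits/symbol


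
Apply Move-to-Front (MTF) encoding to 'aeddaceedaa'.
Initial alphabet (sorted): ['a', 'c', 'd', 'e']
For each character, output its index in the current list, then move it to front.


MTF encoding:
'a': index 0 in ['a', 'c', 'd', 'e'] -> ['a', 'c', 'd', 'e']
'e': index 3 in ['a', 'c', 'd', 'e'] -> ['e', 'a', 'c', 'd']
'd': index 3 in ['e', 'a', 'c', 'd'] -> ['d', 'e', 'a', 'c']
'd': index 0 in ['d', 'e', 'a', 'c'] -> ['d', 'e', 'a', 'c']
'a': index 2 in ['d', 'e', 'a', 'c'] -> ['a', 'd', 'e', 'c']
'c': index 3 in ['a', 'd', 'e', 'c'] -> ['c', 'a', 'd', 'e']
'e': index 3 in ['c', 'a', 'd', 'e'] -> ['e', 'c', 'a', 'd']
'e': index 0 in ['e', 'c', 'a', 'd'] -> ['e', 'c', 'a', 'd']
'd': index 3 in ['e', 'c', 'a', 'd'] -> ['d', 'e', 'c', 'a']
'a': index 3 in ['d', 'e', 'c', 'a'] -> ['a', 'd', 'e', 'c']
'a': index 0 in ['a', 'd', 'e', 'c'] -> ['a', 'd', 'e', 'c']


Output: [0, 3, 3, 0, 2, 3, 3, 0, 3, 3, 0]


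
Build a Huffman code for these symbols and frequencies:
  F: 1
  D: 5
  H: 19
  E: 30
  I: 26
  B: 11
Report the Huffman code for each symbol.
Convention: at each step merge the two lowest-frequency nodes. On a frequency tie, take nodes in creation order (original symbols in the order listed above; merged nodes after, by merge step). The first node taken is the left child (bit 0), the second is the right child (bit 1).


Huffman tree construction:
Step 1: Merge F(1) + D(5) = 6
Step 2: Merge (F+D)(6) + B(11) = 17
Step 3: Merge ((F+D)+B)(17) + H(19) = 36
Step 4: Merge I(26) + E(30) = 56
Step 5: Merge (((F+D)+B)+H)(36) + (I+E)(56) = 92
Read each symbol's code off the tree from the root (left child = 0, right child = 1).

Codes:
  F: 0000 (length 4)
  D: 0001 (length 4)
  H: 01 (length 2)
  E: 11 (length 2)
  I: 10 (length 2)
  B: 001 (length 3)
Average code length: 207/92 = 2.2500 bits/symbol


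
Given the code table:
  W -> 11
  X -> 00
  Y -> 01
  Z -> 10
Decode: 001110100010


Decoding:
00 -> X
11 -> W
10 -> Z
10 -> Z
00 -> X
10 -> Z


Result: XWZZXZ


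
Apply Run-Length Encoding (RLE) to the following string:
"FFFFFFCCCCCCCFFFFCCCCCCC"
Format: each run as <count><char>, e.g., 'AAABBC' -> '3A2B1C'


Scanning runs left to right:
  i=0: run of 'F' x 6 -> '6F'
  i=6: run of 'C' x 7 -> '7C'
  i=13: run of 'F' x 4 -> '4F'
  i=17: run of 'C' x 7 -> '7C'

RLE = 6F7C4F7C


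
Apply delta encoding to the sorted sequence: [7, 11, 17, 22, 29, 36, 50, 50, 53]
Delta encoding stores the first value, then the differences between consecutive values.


First value: 7
Deltas:
  11 - 7 = 4
  17 - 11 = 6
  22 - 17 = 5
  29 - 22 = 7
  36 - 29 = 7
  50 - 36 = 14
  50 - 50 = 0
  53 - 50 = 3


Delta encoded: [7, 4, 6, 5, 7, 7, 14, 0, 3]


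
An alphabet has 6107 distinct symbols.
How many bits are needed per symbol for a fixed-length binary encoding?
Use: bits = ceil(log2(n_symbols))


log2(6107) = 12.5762
Bracket: 2^12 = 4096 < 6107 <= 2^13 = 8192
So ceil(log2(6107)) = 13

bits = ceil(log2(6107)) = ceil(12.5762) = 13 bits


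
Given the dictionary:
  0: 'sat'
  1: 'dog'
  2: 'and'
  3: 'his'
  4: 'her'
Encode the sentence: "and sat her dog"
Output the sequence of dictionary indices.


Look up each word in the dictionary:
  'and' -> 2
  'sat' -> 0
  'her' -> 4
  'dog' -> 1

Encoded: [2, 0, 4, 1]


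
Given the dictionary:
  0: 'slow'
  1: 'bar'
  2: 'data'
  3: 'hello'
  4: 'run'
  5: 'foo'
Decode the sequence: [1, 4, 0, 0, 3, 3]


Look up each index in the dictionary:
  1 -> 'bar'
  4 -> 'run'
  0 -> 'slow'
  0 -> 'slow'
  3 -> 'hello'
  3 -> 'hello'

Decoded: "bar run slow slow hello hello"


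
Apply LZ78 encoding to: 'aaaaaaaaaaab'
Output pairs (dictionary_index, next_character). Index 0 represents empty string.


LZ78 encoding steps:
Dictionary: {0: ''}
Step 1: w='' (idx 0), next='a' -> output (0, 'a'), add 'a' as idx 1
Step 2: w='a' (idx 1), next='a' -> output (1, 'a'), add 'aa' as idx 2
Step 3: w='aa' (idx 2), next='a' -> output (2, 'a'), add 'aaa' as idx 3
Step 4: w='aaa' (idx 3), next='a' -> output (3, 'a'), add 'aaaa' as idx 4
Step 5: w='a' (idx 1), next='b' -> output (1, 'b'), add 'ab' as idx 5


Encoded: [(0, 'a'), (1, 'a'), (2, 'a'), (3, 'a'), (1, 'b')]


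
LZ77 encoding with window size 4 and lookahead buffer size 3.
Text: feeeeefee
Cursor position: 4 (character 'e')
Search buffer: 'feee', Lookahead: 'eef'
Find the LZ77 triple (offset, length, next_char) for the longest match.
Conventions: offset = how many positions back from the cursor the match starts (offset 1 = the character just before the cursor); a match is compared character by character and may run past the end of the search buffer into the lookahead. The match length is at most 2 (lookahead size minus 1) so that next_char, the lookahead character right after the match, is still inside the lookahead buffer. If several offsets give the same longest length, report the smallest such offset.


Try each offset into the search buffer:
  offset=1 (pos 3, char 'e'): match length 2
  offset=2 (pos 2, char 'e'): match length 2
  offset=3 (pos 1, char 'e'): match length 2
  offset=4 (pos 0, char 'f'): match length 0
Longest match has length 2, found at offsets 1, 2, 3; take the smallest, offset 1.
next_char = character at position 4 + 2 = 6 -> 'f'

Best match: offset=1, length=2 (matching 'ee' starting at position 3)
LZ77 triple: (1, 2, 'f')


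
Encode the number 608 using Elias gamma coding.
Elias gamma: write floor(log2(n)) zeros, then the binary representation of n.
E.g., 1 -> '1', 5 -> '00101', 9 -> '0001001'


num_bits = floor(log2(608)) + 1 = 10
leading_zeros = num_bits - 1 = 9
binary(608) = 1001100000

Elias gamma(608) = '000000000' + '1001100000' = 0000000001001100000 (19 bits)


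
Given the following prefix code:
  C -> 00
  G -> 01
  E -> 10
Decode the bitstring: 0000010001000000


Decoding step by step:
Bits 00 -> C
Bits 00 -> C
Bits 01 -> G
Bits 00 -> C
Bits 01 -> G
Bits 00 -> C
Bits 00 -> C
Bits 00 -> C


Decoded message: CCGCGCCC


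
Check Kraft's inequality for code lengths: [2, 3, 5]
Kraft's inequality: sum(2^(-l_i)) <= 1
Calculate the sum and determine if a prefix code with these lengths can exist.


Sum = 2^(-2) + 2^(-3) + 2^(-5)
    = 0.25 + 0.125 + 0.03125
    = 13/32 = 0.40625
Since 0.40625 <= 1, Kraft's inequality IS satisfied.
A prefix code with these lengths CAN exist.

Kraft sum = 0.40625. Satisfied.


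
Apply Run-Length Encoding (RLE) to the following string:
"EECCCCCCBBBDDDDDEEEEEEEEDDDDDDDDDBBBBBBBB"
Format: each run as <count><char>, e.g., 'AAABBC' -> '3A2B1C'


Scanning runs left to right:
  i=0: run of 'E' x 2 -> '2E'
  i=2: run of 'C' x 6 -> '6C'
  i=8: run of 'B' x 3 -> '3B'
  i=11: run of 'D' x 5 -> '5D'
  i=16: run of 'E' x 8 -> '8E'
  i=24: run of 'D' x 9 -> '9D'
  i=33: run of 'B' x 8 -> '8B'

RLE = 2E6C3B5D8E9D8B


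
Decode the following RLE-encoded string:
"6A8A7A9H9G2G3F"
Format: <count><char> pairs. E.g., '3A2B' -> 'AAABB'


Expanding each <count><char> pair:
  6A -> 'AAAAAA'
  8A -> 'AAAAAAAA'
  7A -> 'AAAAAAA'
  9H -> 'HHHHHHHHH'
  9G -> 'GGGGGGGGG'
  2G -> 'GG'
  3F -> 'FFF'

Decoded = AAAAAAAAAAAAAAAAAAAAAHHHHHHHHHGGGGGGGGGGGFFF


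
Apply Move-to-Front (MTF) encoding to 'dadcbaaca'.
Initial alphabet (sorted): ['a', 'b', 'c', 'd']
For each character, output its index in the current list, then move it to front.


MTF encoding:
'd': index 3 in ['a', 'b', 'c', 'd'] -> ['d', 'a', 'b', 'c']
'a': index 1 in ['d', 'a', 'b', 'c'] -> ['a', 'd', 'b', 'c']
'd': index 1 in ['a', 'd', 'b', 'c'] -> ['d', 'a', 'b', 'c']
'c': index 3 in ['d', 'a', 'b', 'c'] -> ['c', 'd', 'a', 'b']
'b': index 3 in ['c', 'd', 'a', 'b'] -> ['b', 'c', 'd', 'a']
'a': index 3 in ['b', 'c', 'd', 'a'] -> ['a', 'b', 'c', 'd']
'a': index 0 in ['a', 'b', 'c', 'd'] -> ['a', 'b', 'c', 'd']
'c': index 2 in ['a', 'b', 'c', 'd'] -> ['c', 'a', 'b', 'd']
'a': index 1 in ['c', 'a', 'b', 'd'] -> ['a', 'c', 'b', 'd']


Output: [3, 1, 1, 3, 3, 3, 0, 2, 1]


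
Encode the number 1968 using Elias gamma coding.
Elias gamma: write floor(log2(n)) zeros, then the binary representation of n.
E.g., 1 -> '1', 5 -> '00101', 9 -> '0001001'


num_bits = floor(log2(1968)) + 1 = 11
leading_zeros = num_bits - 1 = 10
binary(1968) = 11110110000

Elias gamma(1968) = '0000000000' + '11110110000' = 000000000011110110000 (21 bits)


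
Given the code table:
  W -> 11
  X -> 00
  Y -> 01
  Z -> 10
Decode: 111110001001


Decoding:
11 -> W
11 -> W
10 -> Z
00 -> X
10 -> Z
01 -> Y


Result: WWZXZY


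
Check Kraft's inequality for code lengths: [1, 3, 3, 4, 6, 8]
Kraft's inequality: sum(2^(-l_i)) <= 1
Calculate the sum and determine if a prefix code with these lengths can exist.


Sum = 2^(-1) + 2^(-3) + 2^(-3) + 2^(-4) + 2^(-6) + 2^(-8)
    = 0.5 + 0.125 + 0.125 + 0.0625 + 0.015625 + 0.00390625
    = 213/256 = 0.83203125
Since 0.83203125 <= 1, Kraft's inequality IS satisfied.
A prefix code with these lengths CAN exist.

Kraft sum = 0.83203125. Satisfied.


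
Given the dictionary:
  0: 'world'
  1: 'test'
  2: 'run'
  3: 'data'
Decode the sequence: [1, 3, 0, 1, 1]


Look up each index in the dictionary:
  1 -> 'test'
  3 -> 'data'
  0 -> 'world'
  1 -> 'test'
  1 -> 'test'

Decoded: "test data world test test"


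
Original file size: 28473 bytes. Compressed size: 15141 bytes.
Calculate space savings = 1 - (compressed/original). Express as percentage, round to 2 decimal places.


ratio = compressed/original = 15141/28473 = 0.531767
savings = 1 - ratio = 1 - 0.531767 = 0.468233
as a percentage: 0.468233 * 100 = 46.82%

Space savings = 1 - 15141/28473 = 46.82%


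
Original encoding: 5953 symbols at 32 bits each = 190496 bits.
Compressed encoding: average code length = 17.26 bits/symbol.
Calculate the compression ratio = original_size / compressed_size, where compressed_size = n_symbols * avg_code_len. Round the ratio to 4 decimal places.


original_size = n_symbols * orig_bits = 5953 * 32 = 190496 bits
compressed_size = n_symbols * avg_code_len = 5953 * 17.26 = 102748.78 bits
ratio = original_size / compressed_size = 190496 / 102748.78 = 1.854

Compression ratio = 1.854


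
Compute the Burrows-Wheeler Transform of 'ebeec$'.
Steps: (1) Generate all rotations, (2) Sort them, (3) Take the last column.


Rotations (sorted):
  0: $ebeec -> last char: c
  1: beec$e -> last char: e
  2: c$ebee -> last char: e
  3: ebeec$ -> last char: $
  4: ec$ebe -> last char: e
  5: eec$eb -> last char: b


BWT = cee$eb


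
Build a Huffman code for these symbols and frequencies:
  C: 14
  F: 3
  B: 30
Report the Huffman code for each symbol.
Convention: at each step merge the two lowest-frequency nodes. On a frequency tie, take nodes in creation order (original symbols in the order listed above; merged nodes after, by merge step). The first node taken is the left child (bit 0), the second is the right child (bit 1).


Huffman tree construction:
Step 1: Merge F(3) + C(14) = 17
Step 2: Merge (F+C)(17) + B(30) = 47
Read each symbol's code off the tree from the root (left child = 0, right child = 1).

Codes:
  C: 01 (length 2)
  F: 00 (length 2)
  B: 1 (length 1)
Average code length: 64/47 = 1.3617 bits/symbol


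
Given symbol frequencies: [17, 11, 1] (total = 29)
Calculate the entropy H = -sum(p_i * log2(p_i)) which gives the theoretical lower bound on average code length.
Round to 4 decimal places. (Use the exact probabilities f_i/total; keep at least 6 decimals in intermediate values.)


Per-symbol terms -p_i * log2(p_i) with p_i = f_i/29:
  p = 17/29 = 0.586207: log2(p) = -0.770518, -p*log2(p) = 0.451683
  p = 11/29 = 0.379310: log2(p) = -1.398549, -p*log2(p) = 0.530484
  p = 1/29 = 0.034483: log2(p) = -4.857981, -p*log2(p) = 0.167517
H = 0.451683 + 0.530484 + 0.167517 = 1.149684

H = 1.1497 bits/symbol


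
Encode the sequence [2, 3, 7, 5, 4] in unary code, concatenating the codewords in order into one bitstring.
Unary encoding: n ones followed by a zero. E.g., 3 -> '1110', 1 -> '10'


Encode each number as n ones followed by a terminating 0:
  2 -> 110 (3 bits)
  3 -> 1110 (4 bits)
  7 -> 11111110 (8 bits)
  5 -> 111110 (6 bits)
  4 -> 11110 (5 bits)
Total length = 3 + 4 + 8 + 6 + 5 = 26 bits.

Unary([2, 3, 7, 5, 4]) = 11011101111111011111011110 (26 bits)


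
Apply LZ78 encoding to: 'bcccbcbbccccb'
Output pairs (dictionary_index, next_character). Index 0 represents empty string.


LZ78 encoding steps:
Dictionary: {0: ''}
Step 1: w='' (idx 0), next='b' -> output (0, 'b'), add 'b' as idx 1
Step 2: w='' (idx 0), next='c' -> output (0, 'c'), add 'c' as idx 2
Step 3: w='c' (idx 2), next='c' -> output (2, 'c'), add 'cc' as idx 3
Step 4: w='b' (idx 1), next='c' -> output (1, 'c'), add 'bc' as idx 4
Step 5: w='b' (idx 1), next='b' -> output (1, 'b'), add 'bb' as idx 5
Step 6: w='cc' (idx 3), next='c' -> output (3, 'c'), add 'ccc' as idx 6
Step 7: w='c' (idx 2), next='b' -> output (2, 'b'), add 'cb' as idx 7


Encoded: [(0, 'b'), (0, 'c'), (2, 'c'), (1, 'c'), (1, 'b'), (3, 'c'), (2, 'b')]


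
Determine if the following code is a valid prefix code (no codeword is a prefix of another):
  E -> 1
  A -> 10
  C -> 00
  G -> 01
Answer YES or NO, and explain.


Checking each pair (does one codeword prefix another?):
  E='1' vs A='10': prefix -- VIOLATION

NO -- this is NOT a valid prefix code. E (1) is a prefix of A (10).


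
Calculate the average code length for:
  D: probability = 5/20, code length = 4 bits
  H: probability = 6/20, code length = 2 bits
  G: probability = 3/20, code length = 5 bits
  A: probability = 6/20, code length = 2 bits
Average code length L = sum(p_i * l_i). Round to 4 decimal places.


Weighted contributions p_i * l_i:
  D: (5/20) * 4 = 20/20
  H: (6/20) * 2 = 12/20
  G: (3/20) * 5 = 15/20
  A: (6/20) * 2 = 12/20
Sum = (20 + 12 + 15 + 12)/20 = 59/20

L = 59/20 = 2.9500 bits/symbol


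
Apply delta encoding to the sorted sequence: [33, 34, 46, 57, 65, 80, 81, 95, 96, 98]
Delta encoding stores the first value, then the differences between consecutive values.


First value: 33
Deltas:
  34 - 33 = 1
  46 - 34 = 12
  57 - 46 = 11
  65 - 57 = 8
  80 - 65 = 15
  81 - 80 = 1
  95 - 81 = 14
  96 - 95 = 1
  98 - 96 = 2


Delta encoded: [33, 1, 12, 11, 8, 15, 1, 14, 1, 2]


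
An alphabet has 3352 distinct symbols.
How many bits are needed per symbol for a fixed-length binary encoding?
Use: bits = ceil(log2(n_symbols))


log2(3352) = 11.7108
Bracket: 2^11 = 2048 < 3352 <= 2^12 = 4096
So ceil(log2(3352)) = 12

bits = ceil(log2(3352)) = ceil(11.7108) = 12 bits


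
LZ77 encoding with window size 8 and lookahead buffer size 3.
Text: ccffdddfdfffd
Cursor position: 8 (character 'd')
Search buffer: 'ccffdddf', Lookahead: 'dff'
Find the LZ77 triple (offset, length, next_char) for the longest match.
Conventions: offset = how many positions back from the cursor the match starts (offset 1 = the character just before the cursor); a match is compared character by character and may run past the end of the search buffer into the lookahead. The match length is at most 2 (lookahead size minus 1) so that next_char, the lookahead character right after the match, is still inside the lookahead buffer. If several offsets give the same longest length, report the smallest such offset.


Try each offset into the search buffer:
  offset=1 (pos 7, char 'f'): match length 0
  offset=2 (pos 6, char 'd'): match length 2
  offset=3 (pos 5, char 'd'): match length 1
  offset=4 (pos 4, char 'd'): match length 1
  offset=5 (pos 3, char 'f'): match length 0
  offset=6 (pos 2, char 'f'): match length 0
  offset=7 (pos 1, char 'c'): match length 0
  offset=8 (pos 0, char 'c'): match length 0
Longest match has length 2 at offset 2.
next_char = character at position 8 + 2 = 10 -> 'f'

Best match: offset=2, length=2 (matching 'df' starting at position 6)
LZ77 triple: (2, 2, 'f')


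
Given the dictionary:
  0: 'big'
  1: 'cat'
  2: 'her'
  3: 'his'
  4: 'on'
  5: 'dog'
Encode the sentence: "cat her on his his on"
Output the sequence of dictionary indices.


Look up each word in the dictionary:
  'cat' -> 1
  'her' -> 2
  'on' -> 4
  'his' -> 3
  'his' -> 3
  'on' -> 4

Encoded: [1, 2, 4, 3, 3, 4]


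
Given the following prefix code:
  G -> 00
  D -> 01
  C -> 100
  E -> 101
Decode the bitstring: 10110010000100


Decoding step by step:
Bits 101 -> E
Bits 100 -> C
Bits 100 -> C
Bits 00 -> G
Bits 100 -> C


Decoded message: ECCGC


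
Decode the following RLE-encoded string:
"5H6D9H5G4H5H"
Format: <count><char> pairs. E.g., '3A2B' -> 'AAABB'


Expanding each <count><char> pair:
  5H -> 'HHHHH'
  6D -> 'DDDDDD'
  9H -> 'HHHHHHHHH'
  5G -> 'GGGGG'
  4H -> 'HHHH'
  5H -> 'HHHHH'

Decoded = HHHHHDDDDDDHHHHHHHHHGGGGGHHHHHHHHH


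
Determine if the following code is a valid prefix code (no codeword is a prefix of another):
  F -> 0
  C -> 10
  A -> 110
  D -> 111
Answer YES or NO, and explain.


Checking each pair (does one codeword prefix another?):
  F='0' vs C='10': no prefix
  F='0' vs A='110': no prefix
  F='0' vs D='111': no prefix
  C='10' vs F='0': no prefix
  C='10' vs A='110': no prefix
  C='10' vs D='111': no prefix
  A='110' vs F='0': no prefix
  A='110' vs C='10': no prefix
  A='110' vs D='111': no prefix
  D='111' vs F='0': no prefix
  D='111' vs C='10': no prefix
  D='111' vs A='110': no prefix
No violation found over all pairs.

YES -- this is a valid prefix code. No codeword is a prefix of any other codeword.


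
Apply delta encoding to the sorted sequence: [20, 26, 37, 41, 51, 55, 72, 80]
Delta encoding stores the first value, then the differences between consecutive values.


First value: 20
Deltas:
  26 - 20 = 6
  37 - 26 = 11
  41 - 37 = 4
  51 - 41 = 10
  55 - 51 = 4
  72 - 55 = 17
  80 - 72 = 8


Delta encoded: [20, 6, 11, 4, 10, 4, 17, 8]


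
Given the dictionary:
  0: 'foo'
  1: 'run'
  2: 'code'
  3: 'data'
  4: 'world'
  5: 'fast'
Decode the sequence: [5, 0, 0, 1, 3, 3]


Look up each index in the dictionary:
  5 -> 'fast'
  0 -> 'foo'
  0 -> 'foo'
  1 -> 'run'
  3 -> 'data'
  3 -> 'data'

Decoded: "fast foo foo run data data"


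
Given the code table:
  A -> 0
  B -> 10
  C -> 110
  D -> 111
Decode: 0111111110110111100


Decoding:
0 -> A
111 -> D
111 -> D
110 -> C
110 -> C
111 -> D
10 -> B
0 -> A


Result: ADDCCDBA


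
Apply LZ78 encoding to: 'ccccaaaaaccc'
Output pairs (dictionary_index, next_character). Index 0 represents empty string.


LZ78 encoding steps:
Dictionary: {0: ''}
Step 1: w='' (idx 0), next='c' -> output (0, 'c'), add 'c' as idx 1
Step 2: w='c' (idx 1), next='c' -> output (1, 'c'), add 'cc' as idx 2
Step 3: w='c' (idx 1), next='a' -> output (1, 'a'), add 'ca' as idx 3
Step 4: w='' (idx 0), next='a' -> output (0, 'a'), add 'a' as idx 4
Step 5: w='a' (idx 4), next='a' -> output (4, 'a'), add 'aa' as idx 5
Step 6: w='a' (idx 4), next='c' -> output (4, 'c'), add 'ac' as idx 6
Step 7: w='cc' (idx 2), end of input -> output (2, '')


Encoded: [(0, 'c'), (1, 'c'), (1, 'a'), (0, 'a'), (4, 'a'), (4, 'c'), (2, '')]


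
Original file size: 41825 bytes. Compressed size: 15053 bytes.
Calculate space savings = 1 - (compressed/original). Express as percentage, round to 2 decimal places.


ratio = compressed/original = 15053/41825 = 0.359904
savings = 1 - ratio = 1 - 0.359904 = 0.640096
as a percentage: 0.640096 * 100 = 64.01%

Space savings = 1 - 15053/41825 = 64.01%


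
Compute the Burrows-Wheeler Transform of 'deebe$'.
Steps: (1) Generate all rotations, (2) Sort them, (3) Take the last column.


Rotations (sorted):
  0: $deebe -> last char: e
  1: be$dee -> last char: e
  2: deebe$ -> last char: $
  3: e$deeb -> last char: b
  4: ebe$de -> last char: e
  5: eebe$d -> last char: d


BWT = ee$bed


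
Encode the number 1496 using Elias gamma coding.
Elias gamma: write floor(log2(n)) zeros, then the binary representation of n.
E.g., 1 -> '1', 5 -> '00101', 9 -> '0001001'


num_bits = floor(log2(1496)) + 1 = 11
leading_zeros = num_bits - 1 = 10
binary(1496) = 10111011000

Elias gamma(1496) = '0000000000' + '10111011000' = 000000000010111011000 (21 bits)


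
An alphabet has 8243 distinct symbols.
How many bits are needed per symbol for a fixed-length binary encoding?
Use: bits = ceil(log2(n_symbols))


log2(8243) = 13.009
Bracket: 2^13 = 8192 < 8243 <= 2^14 = 16384
So ceil(log2(8243)) = 14

bits = ceil(log2(8243)) = ceil(13.009) = 14 bits


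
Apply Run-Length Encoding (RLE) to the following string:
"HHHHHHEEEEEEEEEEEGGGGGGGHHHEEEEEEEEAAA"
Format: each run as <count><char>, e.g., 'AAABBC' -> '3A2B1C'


Scanning runs left to right:
  i=0: run of 'H' x 6 -> '6H'
  i=6: run of 'E' x 11 -> '11E'
  i=17: run of 'G' x 7 -> '7G'
  i=24: run of 'H' x 3 -> '3H'
  i=27: run of 'E' x 8 -> '8E'
  i=35: run of 'A' x 3 -> '3A'

RLE = 6H11E7G3H8E3A


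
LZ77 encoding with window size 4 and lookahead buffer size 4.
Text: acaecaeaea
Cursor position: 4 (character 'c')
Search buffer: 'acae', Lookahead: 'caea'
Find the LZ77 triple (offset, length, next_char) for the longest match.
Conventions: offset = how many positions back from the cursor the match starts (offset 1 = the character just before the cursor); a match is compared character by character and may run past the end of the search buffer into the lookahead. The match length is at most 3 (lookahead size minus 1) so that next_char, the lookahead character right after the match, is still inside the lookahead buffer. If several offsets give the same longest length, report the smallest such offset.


Try each offset into the search buffer:
  offset=1 (pos 3, char 'e'): match length 0
  offset=2 (pos 2, char 'a'): match length 0
  offset=3 (pos 1, char 'c'): match length 3
  offset=4 (pos 0, char 'a'): match length 0
Longest match has length 3 at offset 3.
next_char = character at position 4 + 3 = 7 -> 'a'

Best match: offset=3, length=3 (matching 'cae' starting at position 1)
LZ77 triple: (3, 3, 'a')


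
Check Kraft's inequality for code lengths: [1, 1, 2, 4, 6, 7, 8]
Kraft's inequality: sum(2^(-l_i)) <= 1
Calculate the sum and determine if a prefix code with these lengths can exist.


Sum = 2^(-1) + 2^(-1) + 2^(-2) + 2^(-4) + 2^(-6) + 2^(-7) + 2^(-8)
    = 0.5 + 0.5 + 0.25 + 0.0625 + 0.015625 + 0.0078125 + 0.00390625
    = 343/256 = 1.33984375
Since 1.33984375 > 1, Kraft's inequality is NOT satisfied.
A prefix code with these lengths CANNOT exist.

Kraft sum = 1.33984375. Not satisfied.


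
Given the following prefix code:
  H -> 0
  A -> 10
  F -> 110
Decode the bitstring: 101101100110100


Decoding step by step:
Bits 10 -> A
Bits 110 -> F
Bits 110 -> F
Bits 0 -> H
Bits 110 -> F
Bits 10 -> A
Bits 0 -> H


Decoded message: AFFHFAH


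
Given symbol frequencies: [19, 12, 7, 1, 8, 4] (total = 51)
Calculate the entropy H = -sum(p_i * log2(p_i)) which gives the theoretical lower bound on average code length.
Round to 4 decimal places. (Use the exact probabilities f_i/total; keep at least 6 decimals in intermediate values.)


Per-symbol terms -p_i * log2(p_i) with p_i = f_i/51:
  p = 19/51 = 0.372549: log2(p) = -1.424498, -p*log2(p) = 0.530695
  p = 12/51 = 0.235294: log2(p) = -2.087463, -p*log2(p) = 0.491168
  p = 7/51 = 0.137255: log2(p) = -2.865070, -p*log2(p) = 0.393245
  p = 1/51 = 0.019608: log2(p) = -5.672425, -p*log2(p) = 0.111224
  p = 8/51 = 0.156863: log2(p) = -2.672425, -p*log2(p) = 0.419204
  p = 4/51 = 0.078431: log2(p) = -3.672425, -p*log2(p) = 0.288033
H = 0.530695 + 0.491168 + 0.393245 + 0.111224 + 0.419204 + 0.288033 = 2.233569

H = 2.2336 bits/symbol


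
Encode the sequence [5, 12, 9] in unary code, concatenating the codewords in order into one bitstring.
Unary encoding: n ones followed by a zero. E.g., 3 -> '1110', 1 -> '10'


Encode each number as n ones followed by a terminating 0:
  5 -> 111110 (6 bits)
  12 -> 1111111111110 (13 bits)
  9 -> 1111111110 (10 bits)
Total length = 6 + 13 + 10 = 29 bits.

Unary([5, 12, 9]) = 11111011111111111101111111110 (29 bits)


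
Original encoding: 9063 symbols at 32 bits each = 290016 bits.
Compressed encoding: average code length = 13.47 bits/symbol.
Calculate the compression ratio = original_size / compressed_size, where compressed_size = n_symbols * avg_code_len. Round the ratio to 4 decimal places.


original_size = n_symbols * orig_bits = 9063 * 32 = 290016 bits
compressed_size = n_symbols * avg_code_len = 9063 * 13.47 = 122078.61 bits
ratio = original_size / compressed_size = 290016 / 122078.61 = 2.3756

Compression ratio = 2.3756


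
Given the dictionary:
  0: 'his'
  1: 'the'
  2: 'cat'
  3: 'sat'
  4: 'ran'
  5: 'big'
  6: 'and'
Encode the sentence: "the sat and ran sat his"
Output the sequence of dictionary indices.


Look up each word in the dictionary:
  'the' -> 1
  'sat' -> 3
  'and' -> 6
  'ran' -> 4
  'sat' -> 3
  'his' -> 0

Encoded: [1, 3, 6, 4, 3, 0]


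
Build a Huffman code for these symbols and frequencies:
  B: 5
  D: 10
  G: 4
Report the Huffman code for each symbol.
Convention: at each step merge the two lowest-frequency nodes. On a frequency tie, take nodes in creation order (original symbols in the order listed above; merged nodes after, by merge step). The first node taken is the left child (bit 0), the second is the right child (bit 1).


Huffman tree construction:
Step 1: Merge G(4) + B(5) = 9
Step 2: Merge (G+B)(9) + D(10) = 19
Read each symbol's code off the tree from the root (left child = 0, right child = 1).

Codes:
  B: 01 (length 2)
  D: 1 (length 1)
  G: 00 (length 2)
Average code length: 28/19 = 1.4737 bits/symbol


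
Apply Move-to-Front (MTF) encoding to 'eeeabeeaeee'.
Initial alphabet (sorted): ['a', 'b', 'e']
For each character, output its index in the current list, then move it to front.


MTF encoding:
'e': index 2 in ['a', 'b', 'e'] -> ['e', 'a', 'b']
'e': index 0 in ['e', 'a', 'b'] -> ['e', 'a', 'b']
'e': index 0 in ['e', 'a', 'b'] -> ['e', 'a', 'b']
'a': index 1 in ['e', 'a', 'b'] -> ['a', 'e', 'b']
'b': index 2 in ['a', 'e', 'b'] -> ['b', 'a', 'e']
'e': index 2 in ['b', 'a', 'e'] -> ['e', 'b', 'a']
'e': index 0 in ['e', 'b', 'a'] -> ['e', 'b', 'a']
'a': index 2 in ['e', 'b', 'a'] -> ['a', 'e', 'b']
'e': index 1 in ['a', 'e', 'b'] -> ['e', 'a', 'b']
'e': index 0 in ['e', 'a', 'b'] -> ['e', 'a', 'b']
'e': index 0 in ['e', 'a', 'b'] -> ['e', 'a', 'b']


Output: [2, 0, 0, 1, 2, 2, 0, 2, 1, 0, 0]


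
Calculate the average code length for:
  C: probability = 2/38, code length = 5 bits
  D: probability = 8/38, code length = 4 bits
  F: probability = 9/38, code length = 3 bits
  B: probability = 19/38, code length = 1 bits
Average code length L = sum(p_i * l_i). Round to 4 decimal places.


Weighted contributions p_i * l_i:
  C: (2/38) * 5 = 10/38
  D: (8/38) * 4 = 32/38
  F: (9/38) * 3 = 27/38
  B: (19/38) * 1 = 19/38
Sum = (10 + 32 + 27 + 19)/38 = 88/38

L = 88/38 = 2.3158 bits/symbol


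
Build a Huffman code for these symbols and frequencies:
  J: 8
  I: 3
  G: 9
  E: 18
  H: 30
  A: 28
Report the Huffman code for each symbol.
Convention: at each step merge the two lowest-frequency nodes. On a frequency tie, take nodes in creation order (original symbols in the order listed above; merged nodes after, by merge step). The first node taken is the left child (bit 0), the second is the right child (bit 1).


Huffman tree construction:
Step 1: Merge I(3) + J(8) = 11
Step 2: Merge G(9) + (I+J)(11) = 20
Step 3: Merge E(18) + (G+(I+J))(20) = 38
Step 4: Merge A(28) + H(30) = 58
Step 5: Merge (E+(G+(I+J)))(38) + (A+H)(58) = 96
Read each symbol's code off the tree from the root (left child = 0, right child = 1).

Codes:
  J: 0111 (length 4)
  I: 0110 (length 4)
  G: 010 (length 3)
  E: 00 (length 2)
  H: 11 (length 2)
  A: 10 (length 2)
Average code length: 223/96 = 2.3229 bits/symbol


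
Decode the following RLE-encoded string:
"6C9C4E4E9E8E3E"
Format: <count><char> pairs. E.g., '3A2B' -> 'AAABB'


Expanding each <count><char> pair:
  6C -> 'CCCCCC'
  9C -> 'CCCCCCCCC'
  4E -> 'EEEE'
  4E -> 'EEEE'
  9E -> 'EEEEEEEEE'
  8E -> 'EEEEEEEE'
  3E -> 'EEE'

Decoded = CCCCCCCCCCCCCCCEEEEEEEEEEEEEEEEEEEEEEEEEEEE


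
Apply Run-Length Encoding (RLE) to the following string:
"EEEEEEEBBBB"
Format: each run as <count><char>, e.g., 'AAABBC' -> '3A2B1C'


Scanning runs left to right:
  i=0: run of 'E' x 7 -> '7E'
  i=7: run of 'B' x 4 -> '4B'

RLE = 7E4B


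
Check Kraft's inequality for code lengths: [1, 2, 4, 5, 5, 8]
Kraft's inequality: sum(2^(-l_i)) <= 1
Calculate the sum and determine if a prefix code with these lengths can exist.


Sum = 2^(-1) + 2^(-2) + 2^(-4) + 2^(-5) + 2^(-5) + 2^(-8)
    = 0.5 + 0.25 + 0.0625 + 0.03125 + 0.03125 + 0.00390625
    = 225/256 = 0.87890625
Since 0.87890625 <= 1, Kraft's inequality IS satisfied.
A prefix code with these lengths CAN exist.

Kraft sum = 0.87890625. Satisfied.


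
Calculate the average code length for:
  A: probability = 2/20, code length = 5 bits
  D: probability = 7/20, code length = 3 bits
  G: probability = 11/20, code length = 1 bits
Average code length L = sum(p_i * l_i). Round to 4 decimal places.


Weighted contributions p_i * l_i:
  A: (2/20) * 5 = 10/20
  D: (7/20) * 3 = 21/20
  G: (11/20) * 1 = 11/20
Sum = (10 + 21 + 11)/20 = 42/20

L = 42/20 = 2.1000 bits/symbol


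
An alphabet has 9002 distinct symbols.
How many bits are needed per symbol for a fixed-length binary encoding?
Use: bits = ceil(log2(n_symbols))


log2(9002) = 13.136
Bracket: 2^13 = 8192 < 9002 <= 2^14 = 16384
So ceil(log2(9002)) = 14

bits = ceil(log2(9002)) = ceil(13.136) = 14 bits


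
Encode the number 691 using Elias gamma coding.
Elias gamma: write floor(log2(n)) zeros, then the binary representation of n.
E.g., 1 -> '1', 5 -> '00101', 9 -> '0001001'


num_bits = floor(log2(691)) + 1 = 10
leading_zeros = num_bits - 1 = 9
binary(691) = 1010110011

Elias gamma(691) = '000000000' + '1010110011' = 0000000001010110011 (19 bits)


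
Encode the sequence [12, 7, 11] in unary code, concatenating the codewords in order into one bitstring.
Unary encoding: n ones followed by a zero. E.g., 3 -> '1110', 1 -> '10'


Encode each number as n ones followed by a terminating 0:
  12 -> 1111111111110 (13 bits)
  7 -> 11111110 (8 bits)
  11 -> 111111111110 (12 bits)
Total length = 13 + 8 + 12 = 33 bits.

Unary([12, 7, 11]) = 111111111111011111110111111111110 (33 bits)


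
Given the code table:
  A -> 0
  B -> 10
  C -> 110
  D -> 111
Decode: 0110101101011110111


Decoding:
0 -> A
110 -> C
10 -> B
110 -> C
10 -> B
111 -> D
10 -> B
111 -> D


Result: ACBCBDBD


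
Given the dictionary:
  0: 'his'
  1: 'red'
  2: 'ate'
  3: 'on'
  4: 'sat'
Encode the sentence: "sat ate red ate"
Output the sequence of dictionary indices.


Look up each word in the dictionary:
  'sat' -> 4
  'ate' -> 2
  'red' -> 1
  'ate' -> 2

Encoded: [4, 2, 1, 2]


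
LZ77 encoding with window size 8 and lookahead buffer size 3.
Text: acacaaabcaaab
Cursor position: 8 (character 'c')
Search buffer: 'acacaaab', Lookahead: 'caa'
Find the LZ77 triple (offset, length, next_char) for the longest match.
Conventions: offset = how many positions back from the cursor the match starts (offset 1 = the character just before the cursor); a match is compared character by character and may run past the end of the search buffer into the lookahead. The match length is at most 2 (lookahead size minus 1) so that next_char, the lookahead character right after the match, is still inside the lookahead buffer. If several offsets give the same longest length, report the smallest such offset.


Try each offset into the search buffer:
  offset=1 (pos 7, char 'b'): match length 0
  offset=2 (pos 6, char 'a'): match length 0
  offset=3 (pos 5, char 'a'): match length 0
  offset=4 (pos 4, char 'a'): match length 0
  offset=5 (pos 3, char 'c'): match length 2
  offset=6 (pos 2, char 'a'): match length 0
  offset=7 (pos 1, char 'c'): match length 2
  offset=8 (pos 0, char 'a'): match length 0
Longest match has length 2, found at offsets 5, 7; take the smallest, offset 5.
next_char = character at position 8 + 2 = 10 -> 'a'

Best match: offset=5, length=2 (matching 'ca' starting at position 3)
LZ77 triple: (5, 2, 'a')


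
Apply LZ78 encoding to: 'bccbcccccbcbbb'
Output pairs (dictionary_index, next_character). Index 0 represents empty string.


LZ78 encoding steps:
Dictionary: {0: ''}
Step 1: w='' (idx 0), next='b' -> output (0, 'b'), add 'b' as idx 1
Step 2: w='' (idx 0), next='c' -> output (0, 'c'), add 'c' as idx 2
Step 3: w='c' (idx 2), next='b' -> output (2, 'b'), add 'cb' as idx 3
Step 4: w='c' (idx 2), next='c' -> output (2, 'c'), add 'cc' as idx 4
Step 5: w='cc' (idx 4), next='c' -> output (4, 'c'), add 'ccc' as idx 5
Step 6: w='b' (idx 1), next='c' -> output (1, 'c'), add 'bc' as idx 6
Step 7: w='b' (idx 1), next='b' -> output (1, 'b'), add 'bb' as idx 7
Step 8: w='b' (idx 1), end of input -> output (1, '')


Encoded: [(0, 'b'), (0, 'c'), (2, 'b'), (2, 'c'), (4, 'c'), (1, 'c'), (1, 'b'), (1, '')]


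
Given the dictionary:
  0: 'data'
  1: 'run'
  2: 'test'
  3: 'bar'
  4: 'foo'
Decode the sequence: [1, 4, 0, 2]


Look up each index in the dictionary:
  1 -> 'run'
  4 -> 'foo'
  0 -> 'data'
  2 -> 'test'

Decoded: "run foo data test"


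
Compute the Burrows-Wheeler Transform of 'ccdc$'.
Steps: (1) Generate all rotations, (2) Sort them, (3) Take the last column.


Rotations (sorted):
  0: $ccdc -> last char: c
  1: c$ccd -> last char: d
  2: ccdc$ -> last char: $
  3: cdc$c -> last char: c
  4: dc$cc -> last char: c


BWT = cd$cc


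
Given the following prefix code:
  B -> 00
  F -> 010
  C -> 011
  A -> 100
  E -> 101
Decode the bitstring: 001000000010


Decoding step by step:
Bits 00 -> B
Bits 100 -> A
Bits 00 -> B
Bits 00 -> B
Bits 010 -> F


Decoded message: BABBF


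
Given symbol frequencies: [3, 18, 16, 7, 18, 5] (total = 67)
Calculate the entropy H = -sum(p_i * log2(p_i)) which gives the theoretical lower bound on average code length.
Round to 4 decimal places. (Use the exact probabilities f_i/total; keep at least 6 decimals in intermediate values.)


Per-symbol terms -p_i * log2(p_i) with p_i = f_i/67:
  p = 3/67 = 0.044776: log2(p) = -4.481127, -p*log2(p) = 0.200647
  p = 18/67 = 0.268657: log2(p) = -1.896164, -p*log2(p) = 0.509417
  p = 16/67 = 0.238806: log2(p) = -2.066089, -p*log2(p) = 0.493394
  p = 7/67 = 0.104478: log2(p) = -3.258734, -p*log2(p) = 0.340465
  p = 18/67 = 0.268657: log2(p) = -1.896164, -p*log2(p) = 0.509417
  p = 5/67 = 0.074627: log2(p) = -3.744161, -p*log2(p) = 0.279415
H = 0.200647 + 0.509417 + 0.493394 + 0.340465 + 0.509417 + 0.279415 = 2.332755

H = 2.3328 bits/symbol


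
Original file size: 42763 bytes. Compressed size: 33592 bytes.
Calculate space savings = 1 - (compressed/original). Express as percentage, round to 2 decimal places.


ratio = compressed/original = 33592/42763 = 0.785539
savings = 1 - ratio = 1 - 0.785539 = 0.214461
as a percentage: 0.214461 * 100 = 21.45%

Space savings = 1 - 33592/42763 = 21.45%


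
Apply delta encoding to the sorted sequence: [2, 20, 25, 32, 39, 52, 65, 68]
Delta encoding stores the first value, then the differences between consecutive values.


First value: 2
Deltas:
  20 - 2 = 18
  25 - 20 = 5
  32 - 25 = 7
  39 - 32 = 7
  52 - 39 = 13
  65 - 52 = 13
  68 - 65 = 3


Delta encoded: [2, 18, 5, 7, 7, 13, 13, 3]


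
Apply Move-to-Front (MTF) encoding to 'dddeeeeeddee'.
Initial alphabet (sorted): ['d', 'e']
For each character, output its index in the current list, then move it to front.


MTF encoding:
'd': index 0 in ['d', 'e'] -> ['d', 'e']
'd': index 0 in ['d', 'e'] -> ['d', 'e']
'd': index 0 in ['d', 'e'] -> ['d', 'e']
'e': index 1 in ['d', 'e'] -> ['e', 'd']
'e': index 0 in ['e', 'd'] -> ['e', 'd']
'e': index 0 in ['e', 'd'] -> ['e', 'd']
'e': index 0 in ['e', 'd'] -> ['e', 'd']
'e': index 0 in ['e', 'd'] -> ['e', 'd']
'd': index 1 in ['e', 'd'] -> ['d', 'e']
'd': index 0 in ['d', 'e'] -> ['d', 'e']
'e': index 1 in ['d', 'e'] -> ['e', 'd']
'e': index 0 in ['e', 'd'] -> ['e', 'd']


Output: [0, 0, 0, 1, 0, 0, 0, 0, 1, 0, 1, 0]


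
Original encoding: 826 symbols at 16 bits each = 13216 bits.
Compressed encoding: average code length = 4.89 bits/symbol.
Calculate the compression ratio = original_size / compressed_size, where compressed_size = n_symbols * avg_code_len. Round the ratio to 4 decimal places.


original_size = n_symbols * orig_bits = 826 * 16 = 13216 bits
compressed_size = n_symbols * avg_code_len = 826 * 4.89 = 4039.14 bits
ratio = original_size / compressed_size = 13216 / 4039.14 = 3.272

Compression ratio = 3.272


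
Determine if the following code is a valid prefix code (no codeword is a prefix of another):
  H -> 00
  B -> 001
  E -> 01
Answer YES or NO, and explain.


Checking each pair (does one codeword prefix another?):
  H='00' vs B='001': prefix -- VIOLATION

NO -- this is NOT a valid prefix code. H (00) is a prefix of B (001).


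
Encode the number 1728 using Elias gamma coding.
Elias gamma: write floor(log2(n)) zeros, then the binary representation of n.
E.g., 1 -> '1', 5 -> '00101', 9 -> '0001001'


num_bits = floor(log2(1728)) + 1 = 11
leading_zeros = num_bits - 1 = 10
binary(1728) = 11011000000

Elias gamma(1728) = '0000000000' + '11011000000' = 000000000011011000000 (21 bits)
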